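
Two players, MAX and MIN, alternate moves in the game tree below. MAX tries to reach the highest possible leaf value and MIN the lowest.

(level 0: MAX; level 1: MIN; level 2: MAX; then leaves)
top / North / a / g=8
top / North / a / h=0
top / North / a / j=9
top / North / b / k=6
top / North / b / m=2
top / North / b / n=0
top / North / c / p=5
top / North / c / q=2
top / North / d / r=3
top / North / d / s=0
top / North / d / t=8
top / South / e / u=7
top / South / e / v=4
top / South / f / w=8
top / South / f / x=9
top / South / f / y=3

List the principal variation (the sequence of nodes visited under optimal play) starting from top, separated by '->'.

top -> South -> e -> u

a (MAX): max(8, 0, 9) = 9
b (MAX): max(6, 2, 0) = 6
c (MAX): max(5, 2) = 5
d (MAX): max(3, 0, 8) = 8
North (MIN): min(9, 6, 5, 8) = 5
e (MAX): max(7, 4) = 7
f (MAX): max(8, 9, 3) = 9
South (MIN): min(7, 9) = 7
top (MAX): max(5, 7) = 7
At top, MAX picks South (highest: 7).
At South, MIN picks e (lowest: 7).
At e, MAX picks u (highest: 7).
Terminal value 7.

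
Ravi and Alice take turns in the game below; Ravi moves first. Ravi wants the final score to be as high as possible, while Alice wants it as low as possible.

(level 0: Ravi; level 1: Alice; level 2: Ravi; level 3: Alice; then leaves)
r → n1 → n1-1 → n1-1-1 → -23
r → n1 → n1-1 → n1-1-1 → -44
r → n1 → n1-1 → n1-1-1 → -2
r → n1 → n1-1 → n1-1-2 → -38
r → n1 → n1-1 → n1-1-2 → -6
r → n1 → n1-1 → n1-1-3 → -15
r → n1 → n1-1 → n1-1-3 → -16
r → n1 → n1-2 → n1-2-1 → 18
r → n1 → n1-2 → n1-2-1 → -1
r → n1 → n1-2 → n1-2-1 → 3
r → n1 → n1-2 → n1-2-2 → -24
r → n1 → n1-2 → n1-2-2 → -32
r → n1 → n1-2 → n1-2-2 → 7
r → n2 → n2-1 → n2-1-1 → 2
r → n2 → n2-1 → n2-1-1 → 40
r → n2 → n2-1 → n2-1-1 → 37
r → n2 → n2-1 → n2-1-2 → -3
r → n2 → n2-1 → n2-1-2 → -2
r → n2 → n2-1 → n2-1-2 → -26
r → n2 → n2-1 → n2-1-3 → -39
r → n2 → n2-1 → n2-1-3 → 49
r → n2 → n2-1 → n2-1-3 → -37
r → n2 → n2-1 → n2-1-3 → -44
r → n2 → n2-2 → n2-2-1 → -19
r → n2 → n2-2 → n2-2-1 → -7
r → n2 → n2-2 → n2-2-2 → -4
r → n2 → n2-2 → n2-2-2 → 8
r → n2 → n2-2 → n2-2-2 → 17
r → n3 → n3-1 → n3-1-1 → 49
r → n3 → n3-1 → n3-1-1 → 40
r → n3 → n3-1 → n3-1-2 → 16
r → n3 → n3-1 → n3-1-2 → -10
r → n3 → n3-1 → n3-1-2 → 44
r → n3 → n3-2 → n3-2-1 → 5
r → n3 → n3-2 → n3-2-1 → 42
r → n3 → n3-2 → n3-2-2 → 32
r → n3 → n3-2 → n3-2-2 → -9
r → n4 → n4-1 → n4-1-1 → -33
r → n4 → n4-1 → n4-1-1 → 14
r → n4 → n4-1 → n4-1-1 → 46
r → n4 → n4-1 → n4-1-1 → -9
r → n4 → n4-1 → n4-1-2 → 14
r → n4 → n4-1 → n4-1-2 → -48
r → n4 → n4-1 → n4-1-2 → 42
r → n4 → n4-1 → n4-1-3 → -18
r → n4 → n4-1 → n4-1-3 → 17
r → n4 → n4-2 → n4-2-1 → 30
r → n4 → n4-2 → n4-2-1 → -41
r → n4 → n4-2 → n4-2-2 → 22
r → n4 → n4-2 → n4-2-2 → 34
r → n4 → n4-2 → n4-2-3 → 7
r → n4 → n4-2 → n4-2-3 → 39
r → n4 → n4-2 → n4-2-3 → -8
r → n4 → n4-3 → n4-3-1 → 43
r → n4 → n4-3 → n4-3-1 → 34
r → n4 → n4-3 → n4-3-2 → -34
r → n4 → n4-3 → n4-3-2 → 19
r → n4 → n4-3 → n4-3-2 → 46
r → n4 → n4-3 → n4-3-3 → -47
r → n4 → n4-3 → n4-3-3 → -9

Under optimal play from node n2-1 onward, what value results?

n2-1-1 (Alice): min(2, 40, 37) = 2
n2-1-2 (Alice): min(-3, -2, -26) = -26
n2-1-3 (Alice): min(-39, 49, -37, -44) = -44
n2-1 (Ravi): max(2, -26, -44) = 2

2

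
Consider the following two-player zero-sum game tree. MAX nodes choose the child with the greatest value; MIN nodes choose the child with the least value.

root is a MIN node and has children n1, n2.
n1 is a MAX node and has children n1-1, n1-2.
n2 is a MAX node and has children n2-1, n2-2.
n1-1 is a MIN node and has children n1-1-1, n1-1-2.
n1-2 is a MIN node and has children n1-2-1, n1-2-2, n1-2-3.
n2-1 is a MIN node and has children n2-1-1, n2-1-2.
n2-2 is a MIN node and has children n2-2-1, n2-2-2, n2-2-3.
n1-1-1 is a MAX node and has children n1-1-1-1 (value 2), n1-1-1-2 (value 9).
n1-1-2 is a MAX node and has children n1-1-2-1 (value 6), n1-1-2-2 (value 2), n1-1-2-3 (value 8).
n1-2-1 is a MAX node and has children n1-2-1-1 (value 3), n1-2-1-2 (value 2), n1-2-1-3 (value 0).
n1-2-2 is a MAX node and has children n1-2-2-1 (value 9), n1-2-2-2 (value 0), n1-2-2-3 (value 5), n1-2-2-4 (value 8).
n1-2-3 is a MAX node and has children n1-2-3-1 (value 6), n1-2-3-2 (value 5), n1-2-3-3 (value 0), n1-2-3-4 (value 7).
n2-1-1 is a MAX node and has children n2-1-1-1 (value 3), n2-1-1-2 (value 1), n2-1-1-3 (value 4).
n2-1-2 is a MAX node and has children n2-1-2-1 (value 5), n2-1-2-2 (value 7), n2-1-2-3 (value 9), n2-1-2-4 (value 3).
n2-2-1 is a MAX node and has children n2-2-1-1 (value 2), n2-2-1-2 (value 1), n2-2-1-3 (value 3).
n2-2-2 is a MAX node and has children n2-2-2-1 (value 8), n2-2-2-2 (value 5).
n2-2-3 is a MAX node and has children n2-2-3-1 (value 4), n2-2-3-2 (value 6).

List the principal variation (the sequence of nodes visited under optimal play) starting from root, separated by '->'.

root -> n2 -> n2-1 -> n2-1-1 -> n2-1-1-3

n1-1-1 (MAX): max(2, 9) = 9
n1-1-2 (MAX): max(6, 2, 8) = 8
n1-1 (MIN): min(9, 8) = 8
n1-2-1 (MAX): max(3, 2, 0) = 3
n1-2-2 (MAX): max(9, 0, 5, 8) = 9
n1-2-3 (MAX): max(6, 5, 0, 7) = 7
n1-2 (MIN): min(3, 9, 7) = 3
n1 (MAX): max(8, 3) = 8
n2-1-1 (MAX): max(3, 1, 4) = 4
n2-1-2 (MAX): max(5, 7, 9, 3) = 9
n2-1 (MIN): min(4, 9) = 4
n2-2-1 (MAX): max(2, 1, 3) = 3
n2-2-2 (MAX): max(8, 5) = 8
n2-2-3 (MAX): max(4, 6) = 6
n2-2 (MIN): min(3, 8, 6) = 3
n2 (MAX): max(4, 3) = 4
root (MIN): min(8, 4) = 4
At root, MIN picks n2 (lowest: 4).
At n2, MAX picks n2-1 (highest: 4).
At n2-1, MIN picks n2-1-1 (lowest: 4).
At n2-1-1, MAX picks n2-1-1-3 (highest: 4).
Terminal value 4.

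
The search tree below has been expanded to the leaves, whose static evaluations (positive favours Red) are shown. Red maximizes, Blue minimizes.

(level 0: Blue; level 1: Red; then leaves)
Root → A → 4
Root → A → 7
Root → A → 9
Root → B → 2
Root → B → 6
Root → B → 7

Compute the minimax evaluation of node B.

B (Red): max(2, 6, 7) = 7

7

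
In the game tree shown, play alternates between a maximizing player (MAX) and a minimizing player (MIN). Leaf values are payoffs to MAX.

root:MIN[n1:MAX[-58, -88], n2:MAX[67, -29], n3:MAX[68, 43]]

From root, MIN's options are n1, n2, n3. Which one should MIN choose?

n1 (MAX): max(-58, -88) = -58
n2 (MAX): max(67, -29) = 67
n3 (MAX): max(68, 43) = 68
root (MIN): min(-58, 67, 68) = -58
MIN at root wants the lowest of {n1=-58, n2=67, n3=68}, so chooses n1.

n1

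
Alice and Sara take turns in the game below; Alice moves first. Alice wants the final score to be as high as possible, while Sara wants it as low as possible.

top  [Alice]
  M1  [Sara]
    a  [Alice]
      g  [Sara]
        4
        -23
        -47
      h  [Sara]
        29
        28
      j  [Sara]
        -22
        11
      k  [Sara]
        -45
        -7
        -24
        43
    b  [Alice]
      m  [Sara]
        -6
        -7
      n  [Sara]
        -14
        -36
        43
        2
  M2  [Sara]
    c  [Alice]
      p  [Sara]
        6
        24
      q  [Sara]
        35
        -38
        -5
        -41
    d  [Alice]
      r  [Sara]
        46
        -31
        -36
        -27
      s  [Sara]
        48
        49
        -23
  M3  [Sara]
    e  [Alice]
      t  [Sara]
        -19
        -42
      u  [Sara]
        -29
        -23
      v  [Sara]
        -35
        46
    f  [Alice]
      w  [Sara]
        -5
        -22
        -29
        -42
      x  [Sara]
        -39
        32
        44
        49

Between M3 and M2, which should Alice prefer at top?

M2

t (Sara): min(-19, -42) = -42
u (Sara): min(-29, -23) = -29
v (Sara): min(-35, 46) = -35
e (Alice): max(-42, -29, -35) = -29
w (Sara): min(-5, -22, -29, -42) = -42
x (Sara): min(-39, 32, 44, 49) = -39
f (Alice): max(-42, -39) = -39
M3 (Sara): min(-29, -39) = -39
p (Sara): min(6, 24) = 6
q (Sara): min(35, -38, -5, -41) = -41
c (Alice): max(6, -41) = 6
r (Sara): min(46, -31, -36, -27) = -36
s (Sara): min(48, 49, -23) = -23
d (Alice): max(-36, -23) = -23
M2 (Sara): min(6, -23) = -23
Alice prefers the higher value; M3=-39, M2=-23. M2 is better since -23 > -39.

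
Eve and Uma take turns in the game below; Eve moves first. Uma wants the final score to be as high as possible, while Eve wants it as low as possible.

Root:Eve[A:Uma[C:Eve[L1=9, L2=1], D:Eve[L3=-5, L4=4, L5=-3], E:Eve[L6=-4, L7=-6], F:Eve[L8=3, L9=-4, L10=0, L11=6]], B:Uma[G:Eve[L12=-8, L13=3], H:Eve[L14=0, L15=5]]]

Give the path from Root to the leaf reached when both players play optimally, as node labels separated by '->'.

C (Eve): min(9, 1) = 1
D (Eve): min(-5, 4, -3) = -5
E (Eve): min(-4, -6) = -6
F (Eve): min(3, -4, 0, 6) = -4
A (Uma): max(1, -5, -6, -4) = 1
G (Eve): min(-8, 3) = -8
H (Eve): min(0, 5) = 0
B (Uma): max(-8, 0) = 0
Root (Eve): min(1, 0) = 0
At Root, Eve picks B (lowest: 0).
At B, Uma picks H (highest: 0).
At H, Eve picks L14 (lowest: 0).
Terminal value 0.

Root -> B -> H -> L14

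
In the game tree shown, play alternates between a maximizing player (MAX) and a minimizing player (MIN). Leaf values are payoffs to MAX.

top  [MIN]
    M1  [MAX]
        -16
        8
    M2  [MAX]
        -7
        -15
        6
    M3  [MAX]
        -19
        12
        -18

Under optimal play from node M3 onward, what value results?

12

M3 (MAX): max(-19, 12, -18) = 12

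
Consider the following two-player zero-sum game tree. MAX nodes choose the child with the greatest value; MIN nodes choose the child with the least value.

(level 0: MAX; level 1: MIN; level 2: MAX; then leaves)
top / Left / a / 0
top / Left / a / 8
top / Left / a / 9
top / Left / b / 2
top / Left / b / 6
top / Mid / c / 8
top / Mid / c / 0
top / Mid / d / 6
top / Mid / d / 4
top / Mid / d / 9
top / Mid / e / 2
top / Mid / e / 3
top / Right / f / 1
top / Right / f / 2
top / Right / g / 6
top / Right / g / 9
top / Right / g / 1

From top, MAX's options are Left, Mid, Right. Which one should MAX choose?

a (MAX): max(0, 8, 9) = 9
b (MAX): max(2, 6) = 6
Left (MIN): min(9, 6) = 6
c (MAX): max(8, 0) = 8
d (MAX): max(6, 4, 9) = 9
e (MAX): max(2, 3) = 3
Mid (MIN): min(8, 9, 3) = 3
f (MAX): max(1, 2) = 2
g (MAX): max(6, 9, 1) = 9
Right (MIN): min(2, 9) = 2
top (MAX): max(6, 3, 2) = 6
MAX at top wants the highest of {Left=6, Mid=3, Right=2}, so chooses Left.

Left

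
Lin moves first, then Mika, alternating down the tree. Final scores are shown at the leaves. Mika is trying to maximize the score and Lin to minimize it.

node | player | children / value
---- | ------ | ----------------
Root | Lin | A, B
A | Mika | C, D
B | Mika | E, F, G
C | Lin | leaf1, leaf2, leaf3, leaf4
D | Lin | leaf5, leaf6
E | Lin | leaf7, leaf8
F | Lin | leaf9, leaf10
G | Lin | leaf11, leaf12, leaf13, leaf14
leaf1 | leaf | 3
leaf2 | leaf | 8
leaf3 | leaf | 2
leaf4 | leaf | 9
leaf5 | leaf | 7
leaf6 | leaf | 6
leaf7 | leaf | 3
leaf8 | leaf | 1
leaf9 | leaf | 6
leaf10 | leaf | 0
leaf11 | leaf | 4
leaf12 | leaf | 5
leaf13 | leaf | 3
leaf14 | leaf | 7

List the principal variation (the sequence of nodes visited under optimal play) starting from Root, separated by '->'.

Root -> B -> G -> leaf13

C (Lin): min(3, 8, 2, 9) = 2
D (Lin): min(7, 6) = 6
A (Mika): max(2, 6) = 6
E (Lin): min(3, 1) = 1
F (Lin): min(6, 0) = 0
G (Lin): min(4, 5, 3, 7) = 3
B (Mika): max(1, 0, 3) = 3
Root (Lin): min(6, 3) = 3
At Root, Lin picks B (lowest: 3).
At B, Mika picks G (highest: 3).
At G, Lin picks leaf13 (lowest: 3).
Terminal value 3.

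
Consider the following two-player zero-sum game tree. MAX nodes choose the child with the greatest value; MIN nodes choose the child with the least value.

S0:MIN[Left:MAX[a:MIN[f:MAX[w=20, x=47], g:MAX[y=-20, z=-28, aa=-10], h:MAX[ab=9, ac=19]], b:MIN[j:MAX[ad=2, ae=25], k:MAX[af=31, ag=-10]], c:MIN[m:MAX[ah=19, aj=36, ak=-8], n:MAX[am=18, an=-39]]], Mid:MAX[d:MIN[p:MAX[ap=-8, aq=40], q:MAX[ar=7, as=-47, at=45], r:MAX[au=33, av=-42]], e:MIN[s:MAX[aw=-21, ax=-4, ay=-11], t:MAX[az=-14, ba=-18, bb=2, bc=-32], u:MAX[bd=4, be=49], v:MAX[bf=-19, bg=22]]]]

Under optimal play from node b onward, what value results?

j (MAX): max(2, 25) = 25
k (MAX): max(31, -10) = 31
b (MIN): min(25, 31) = 25

25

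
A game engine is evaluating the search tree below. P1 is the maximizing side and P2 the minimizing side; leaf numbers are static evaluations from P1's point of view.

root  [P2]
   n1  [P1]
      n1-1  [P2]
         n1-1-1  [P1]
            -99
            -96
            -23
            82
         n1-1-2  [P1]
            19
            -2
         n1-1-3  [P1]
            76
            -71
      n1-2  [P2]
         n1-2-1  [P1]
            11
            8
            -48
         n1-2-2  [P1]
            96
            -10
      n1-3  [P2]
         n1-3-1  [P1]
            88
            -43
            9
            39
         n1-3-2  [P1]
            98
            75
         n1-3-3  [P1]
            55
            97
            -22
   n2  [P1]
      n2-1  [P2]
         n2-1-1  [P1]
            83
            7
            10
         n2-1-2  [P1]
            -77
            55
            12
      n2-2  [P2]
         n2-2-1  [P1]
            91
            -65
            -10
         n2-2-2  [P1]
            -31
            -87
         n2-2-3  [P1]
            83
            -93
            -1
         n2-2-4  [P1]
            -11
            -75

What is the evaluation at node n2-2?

-31

n2-2-1 (P1): max(91, -65, -10) = 91
n2-2-2 (P1): max(-31, -87) = -31
n2-2-3 (P1): max(83, -93, -1) = 83
n2-2-4 (P1): max(-11, -75) = -11
n2-2 (P2): min(91, -31, 83, -11) = -31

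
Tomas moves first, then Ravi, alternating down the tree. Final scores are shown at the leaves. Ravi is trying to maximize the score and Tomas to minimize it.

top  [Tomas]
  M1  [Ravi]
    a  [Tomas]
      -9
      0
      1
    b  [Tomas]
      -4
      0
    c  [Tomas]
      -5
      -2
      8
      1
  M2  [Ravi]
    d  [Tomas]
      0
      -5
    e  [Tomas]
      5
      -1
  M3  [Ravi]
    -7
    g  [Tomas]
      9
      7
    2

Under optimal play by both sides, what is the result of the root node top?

a (Tomas): min(-9, 0, 1) = -9
b (Tomas): min(-4, 0) = -4
c (Tomas): min(-5, -2, 8, 1) = -5
M1 (Ravi): max(-9, -4, -5) = -4
d (Tomas): min(0, -5) = -5
e (Tomas): min(5, -1) = -1
M2 (Ravi): max(-5, -1) = -1
g (Tomas): min(9, 7) = 7
M3 (Ravi): max(-7, 7, 2) = 7
top (Tomas): min(-4, -1, 7) = -4

-4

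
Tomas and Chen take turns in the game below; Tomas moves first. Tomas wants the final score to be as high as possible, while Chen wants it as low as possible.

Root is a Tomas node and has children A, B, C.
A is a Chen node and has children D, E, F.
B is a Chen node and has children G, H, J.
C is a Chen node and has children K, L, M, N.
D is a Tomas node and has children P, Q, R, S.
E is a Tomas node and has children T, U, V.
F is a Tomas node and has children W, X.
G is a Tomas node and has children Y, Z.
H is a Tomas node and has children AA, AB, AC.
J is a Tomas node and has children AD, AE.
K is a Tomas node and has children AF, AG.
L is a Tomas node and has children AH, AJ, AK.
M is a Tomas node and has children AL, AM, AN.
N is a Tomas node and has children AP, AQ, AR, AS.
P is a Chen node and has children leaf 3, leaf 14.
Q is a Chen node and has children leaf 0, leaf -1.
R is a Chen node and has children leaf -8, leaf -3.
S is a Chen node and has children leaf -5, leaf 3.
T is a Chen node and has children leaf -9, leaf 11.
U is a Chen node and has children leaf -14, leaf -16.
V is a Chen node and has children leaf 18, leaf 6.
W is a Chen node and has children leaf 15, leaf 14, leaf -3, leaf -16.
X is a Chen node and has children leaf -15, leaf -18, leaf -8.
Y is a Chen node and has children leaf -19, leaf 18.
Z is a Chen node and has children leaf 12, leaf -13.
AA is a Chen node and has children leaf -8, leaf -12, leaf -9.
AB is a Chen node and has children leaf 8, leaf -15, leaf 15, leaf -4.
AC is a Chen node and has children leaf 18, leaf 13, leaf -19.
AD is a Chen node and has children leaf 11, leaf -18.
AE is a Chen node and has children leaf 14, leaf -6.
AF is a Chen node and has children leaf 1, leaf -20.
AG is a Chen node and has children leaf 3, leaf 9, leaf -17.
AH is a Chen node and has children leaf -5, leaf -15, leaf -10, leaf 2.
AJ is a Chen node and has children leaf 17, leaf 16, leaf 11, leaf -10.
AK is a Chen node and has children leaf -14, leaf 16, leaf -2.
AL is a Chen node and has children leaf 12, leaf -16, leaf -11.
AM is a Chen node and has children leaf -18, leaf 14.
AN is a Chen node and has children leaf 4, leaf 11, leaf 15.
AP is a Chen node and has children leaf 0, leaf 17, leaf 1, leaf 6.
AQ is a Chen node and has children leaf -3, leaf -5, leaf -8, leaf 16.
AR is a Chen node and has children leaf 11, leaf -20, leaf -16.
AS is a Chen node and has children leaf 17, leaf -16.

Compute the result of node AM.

-18

AM (Chen): min(-18, 14) = -18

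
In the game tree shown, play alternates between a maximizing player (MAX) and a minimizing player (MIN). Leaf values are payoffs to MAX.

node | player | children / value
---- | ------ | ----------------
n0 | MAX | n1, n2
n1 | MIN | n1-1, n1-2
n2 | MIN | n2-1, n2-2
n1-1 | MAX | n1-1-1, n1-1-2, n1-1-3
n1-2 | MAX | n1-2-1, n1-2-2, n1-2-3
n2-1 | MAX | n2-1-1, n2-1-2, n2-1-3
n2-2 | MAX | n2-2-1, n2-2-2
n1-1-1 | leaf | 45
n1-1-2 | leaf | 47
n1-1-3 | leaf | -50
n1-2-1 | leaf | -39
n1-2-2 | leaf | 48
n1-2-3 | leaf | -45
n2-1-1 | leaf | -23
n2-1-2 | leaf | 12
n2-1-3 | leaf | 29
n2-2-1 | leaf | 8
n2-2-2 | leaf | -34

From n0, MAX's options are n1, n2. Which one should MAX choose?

n1-1 (MAX): max(45, 47, -50) = 47
n1-2 (MAX): max(-39, 48, -45) = 48
n1 (MIN): min(47, 48) = 47
n2-1 (MAX): max(-23, 12, 29) = 29
n2-2 (MAX): max(8, -34) = 8
n2 (MIN): min(29, 8) = 8
n0 (MAX): max(47, 8) = 47
MAX at n0 wants the highest of {n1=47, n2=8}, so chooses n1.

n1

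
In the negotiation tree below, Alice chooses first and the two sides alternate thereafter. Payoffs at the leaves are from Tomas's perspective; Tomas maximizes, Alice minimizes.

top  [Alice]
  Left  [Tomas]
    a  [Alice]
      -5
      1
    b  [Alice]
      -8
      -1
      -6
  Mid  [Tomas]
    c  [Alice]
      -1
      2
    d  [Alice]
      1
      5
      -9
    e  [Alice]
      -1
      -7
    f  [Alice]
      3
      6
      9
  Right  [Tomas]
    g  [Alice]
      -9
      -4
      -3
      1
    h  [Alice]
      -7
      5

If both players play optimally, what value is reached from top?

a (Alice): min(-5, 1) = -5
b (Alice): min(-8, -1, -6) = -8
Left (Tomas): max(-5, -8) = -5
c (Alice): min(-1, 2) = -1
d (Alice): min(1, 5, -9) = -9
e (Alice): min(-1, -7) = -7
f (Alice): min(3, 6, 9) = 3
Mid (Tomas): max(-1, -9, -7, 3) = 3
g (Alice): min(-9, -4, -3, 1) = -9
h (Alice): min(-7, 5) = -7
Right (Tomas): max(-9, -7) = -7
top (Alice): min(-5, 3, -7) = -7

-7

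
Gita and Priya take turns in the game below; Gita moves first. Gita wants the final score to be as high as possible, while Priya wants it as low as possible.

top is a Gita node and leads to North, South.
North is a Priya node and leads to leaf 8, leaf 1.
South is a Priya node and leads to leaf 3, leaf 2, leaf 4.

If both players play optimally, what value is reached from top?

North (Priya): min(8, 1) = 1
South (Priya): min(3, 2, 4) = 2
top (Gita): max(1, 2) = 2

2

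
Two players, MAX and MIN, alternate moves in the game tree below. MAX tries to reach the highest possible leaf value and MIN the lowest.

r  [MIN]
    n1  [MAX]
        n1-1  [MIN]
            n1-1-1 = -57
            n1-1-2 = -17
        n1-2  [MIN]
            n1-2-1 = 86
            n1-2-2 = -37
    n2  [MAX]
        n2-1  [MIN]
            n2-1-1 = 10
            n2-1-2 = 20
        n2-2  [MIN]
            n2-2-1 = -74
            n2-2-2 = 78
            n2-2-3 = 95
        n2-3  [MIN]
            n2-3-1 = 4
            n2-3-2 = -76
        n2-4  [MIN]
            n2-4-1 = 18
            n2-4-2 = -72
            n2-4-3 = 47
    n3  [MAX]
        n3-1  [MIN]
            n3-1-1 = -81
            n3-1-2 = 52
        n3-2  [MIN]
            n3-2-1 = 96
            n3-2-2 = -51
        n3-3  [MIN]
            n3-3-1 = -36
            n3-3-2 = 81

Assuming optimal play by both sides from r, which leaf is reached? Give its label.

n1-2-2

n1-1 (MIN): min(-57, -17) = -57
n1-2 (MIN): min(86, -37) = -37
n1 (MAX): max(-57, -37) = -37
n2-1 (MIN): min(10, 20) = 10
n2-2 (MIN): min(-74, 78, 95) = -74
n2-3 (MIN): min(4, -76) = -76
n2-4 (MIN): min(18, -72, 47) = -72
n2 (MAX): max(10, -74, -76, -72) = 10
n3-1 (MIN): min(-81, 52) = -81
n3-2 (MIN): min(96, -51) = -51
n3-3 (MIN): min(-36, 81) = -36
n3 (MAX): max(-81, -51, -36) = -36
r (MIN): min(-37, 10, -36) = -37
At r, MIN picks n1 (lowest: -37).
At n1, MAX picks n1-2 (highest: -37).
At n1-2, MIN picks n1-2-2 (lowest: -37).
Terminal value -37.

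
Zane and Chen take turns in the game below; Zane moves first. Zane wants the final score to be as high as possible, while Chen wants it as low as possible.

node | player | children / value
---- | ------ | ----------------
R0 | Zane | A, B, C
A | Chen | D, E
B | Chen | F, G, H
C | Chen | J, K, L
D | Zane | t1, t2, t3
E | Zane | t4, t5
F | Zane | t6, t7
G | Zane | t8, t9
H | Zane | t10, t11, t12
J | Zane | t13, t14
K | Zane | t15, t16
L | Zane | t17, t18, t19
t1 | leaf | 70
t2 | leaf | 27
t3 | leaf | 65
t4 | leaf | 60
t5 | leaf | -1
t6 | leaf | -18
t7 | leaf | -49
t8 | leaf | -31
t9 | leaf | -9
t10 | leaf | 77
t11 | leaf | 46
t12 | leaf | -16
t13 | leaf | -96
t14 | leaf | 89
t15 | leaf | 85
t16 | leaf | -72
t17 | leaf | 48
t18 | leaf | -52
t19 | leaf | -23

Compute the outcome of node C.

48

J (Zane): max(-96, 89) = 89
K (Zane): max(85, -72) = 85
L (Zane): max(48, -52, -23) = 48
C (Chen): min(89, 85, 48) = 48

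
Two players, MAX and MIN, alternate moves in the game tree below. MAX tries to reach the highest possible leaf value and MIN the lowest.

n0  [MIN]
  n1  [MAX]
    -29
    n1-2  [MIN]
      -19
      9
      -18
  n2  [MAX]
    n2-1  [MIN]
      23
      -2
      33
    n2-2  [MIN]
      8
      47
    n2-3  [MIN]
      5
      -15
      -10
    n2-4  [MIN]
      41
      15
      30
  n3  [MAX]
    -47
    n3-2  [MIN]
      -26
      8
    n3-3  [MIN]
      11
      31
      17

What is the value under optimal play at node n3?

11

n3-2 (MIN): min(-26, 8) = -26
n3-3 (MIN): min(11, 31, 17) = 11
n3 (MAX): max(-47, -26, 11) = 11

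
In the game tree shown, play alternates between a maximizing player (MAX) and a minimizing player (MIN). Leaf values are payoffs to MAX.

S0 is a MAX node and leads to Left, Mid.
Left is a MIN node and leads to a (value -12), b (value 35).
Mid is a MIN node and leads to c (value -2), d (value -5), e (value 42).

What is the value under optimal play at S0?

-5

Left (MIN): min(-12, 35) = -12
Mid (MIN): min(-2, -5, 42) = -5
S0 (MAX): max(-12, -5) = -5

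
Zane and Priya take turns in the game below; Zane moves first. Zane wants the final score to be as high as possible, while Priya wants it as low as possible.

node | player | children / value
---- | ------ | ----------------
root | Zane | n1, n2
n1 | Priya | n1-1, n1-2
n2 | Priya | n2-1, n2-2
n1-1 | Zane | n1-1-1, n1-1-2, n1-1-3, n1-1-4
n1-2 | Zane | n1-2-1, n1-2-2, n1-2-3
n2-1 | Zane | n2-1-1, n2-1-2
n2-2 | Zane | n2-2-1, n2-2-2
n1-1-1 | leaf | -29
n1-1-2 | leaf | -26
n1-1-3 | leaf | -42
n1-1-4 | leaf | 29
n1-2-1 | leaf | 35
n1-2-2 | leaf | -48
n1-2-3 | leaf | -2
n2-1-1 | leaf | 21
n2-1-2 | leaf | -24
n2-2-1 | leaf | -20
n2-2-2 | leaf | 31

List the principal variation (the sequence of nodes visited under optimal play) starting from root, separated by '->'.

root -> n1 -> n1-1 -> n1-1-4

n1-1 (Zane): max(-29, -26, -42, 29) = 29
n1-2 (Zane): max(35, -48, -2) = 35
n1 (Priya): min(29, 35) = 29
n2-1 (Zane): max(21, -24) = 21
n2-2 (Zane): max(-20, 31) = 31
n2 (Priya): min(21, 31) = 21
root (Zane): max(29, 21) = 29
At root, Zane picks n1 (highest: 29).
At n1, Priya picks n1-1 (lowest: 29).
At n1-1, Zane picks n1-1-4 (highest: 29).
Terminal value 29.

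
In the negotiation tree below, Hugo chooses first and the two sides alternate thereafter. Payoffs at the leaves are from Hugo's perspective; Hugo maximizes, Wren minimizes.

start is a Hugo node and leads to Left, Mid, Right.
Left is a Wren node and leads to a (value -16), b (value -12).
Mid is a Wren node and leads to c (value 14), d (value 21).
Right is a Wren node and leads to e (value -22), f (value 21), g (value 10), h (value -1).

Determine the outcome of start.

Left (Wren): min(-16, -12) = -16
Mid (Wren): min(14, 21) = 14
Right (Wren): min(-22, 21, 10, -1) = -22
start (Hugo): max(-16, 14, -22) = 14

14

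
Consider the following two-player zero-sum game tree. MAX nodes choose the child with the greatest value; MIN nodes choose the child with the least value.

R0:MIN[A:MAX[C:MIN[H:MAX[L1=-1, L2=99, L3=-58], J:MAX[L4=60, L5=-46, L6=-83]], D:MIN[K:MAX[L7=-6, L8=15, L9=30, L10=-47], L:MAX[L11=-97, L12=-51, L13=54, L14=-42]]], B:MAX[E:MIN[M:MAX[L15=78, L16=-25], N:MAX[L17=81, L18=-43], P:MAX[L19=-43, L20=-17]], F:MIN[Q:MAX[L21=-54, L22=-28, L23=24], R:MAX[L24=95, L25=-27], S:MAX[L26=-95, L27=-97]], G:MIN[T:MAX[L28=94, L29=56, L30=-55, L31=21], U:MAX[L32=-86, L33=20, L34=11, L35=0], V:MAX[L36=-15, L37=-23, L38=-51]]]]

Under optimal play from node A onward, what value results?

60

H (MAX): max(-1, 99, -58) = 99
J (MAX): max(60, -46, -83) = 60
C (MIN): min(99, 60) = 60
K (MAX): max(-6, 15, 30, -47) = 30
L (MAX): max(-97, -51, 54, -42) = 54
D (MIN): min(30, 54) = 30
A (MAX): max(60, 30) = 60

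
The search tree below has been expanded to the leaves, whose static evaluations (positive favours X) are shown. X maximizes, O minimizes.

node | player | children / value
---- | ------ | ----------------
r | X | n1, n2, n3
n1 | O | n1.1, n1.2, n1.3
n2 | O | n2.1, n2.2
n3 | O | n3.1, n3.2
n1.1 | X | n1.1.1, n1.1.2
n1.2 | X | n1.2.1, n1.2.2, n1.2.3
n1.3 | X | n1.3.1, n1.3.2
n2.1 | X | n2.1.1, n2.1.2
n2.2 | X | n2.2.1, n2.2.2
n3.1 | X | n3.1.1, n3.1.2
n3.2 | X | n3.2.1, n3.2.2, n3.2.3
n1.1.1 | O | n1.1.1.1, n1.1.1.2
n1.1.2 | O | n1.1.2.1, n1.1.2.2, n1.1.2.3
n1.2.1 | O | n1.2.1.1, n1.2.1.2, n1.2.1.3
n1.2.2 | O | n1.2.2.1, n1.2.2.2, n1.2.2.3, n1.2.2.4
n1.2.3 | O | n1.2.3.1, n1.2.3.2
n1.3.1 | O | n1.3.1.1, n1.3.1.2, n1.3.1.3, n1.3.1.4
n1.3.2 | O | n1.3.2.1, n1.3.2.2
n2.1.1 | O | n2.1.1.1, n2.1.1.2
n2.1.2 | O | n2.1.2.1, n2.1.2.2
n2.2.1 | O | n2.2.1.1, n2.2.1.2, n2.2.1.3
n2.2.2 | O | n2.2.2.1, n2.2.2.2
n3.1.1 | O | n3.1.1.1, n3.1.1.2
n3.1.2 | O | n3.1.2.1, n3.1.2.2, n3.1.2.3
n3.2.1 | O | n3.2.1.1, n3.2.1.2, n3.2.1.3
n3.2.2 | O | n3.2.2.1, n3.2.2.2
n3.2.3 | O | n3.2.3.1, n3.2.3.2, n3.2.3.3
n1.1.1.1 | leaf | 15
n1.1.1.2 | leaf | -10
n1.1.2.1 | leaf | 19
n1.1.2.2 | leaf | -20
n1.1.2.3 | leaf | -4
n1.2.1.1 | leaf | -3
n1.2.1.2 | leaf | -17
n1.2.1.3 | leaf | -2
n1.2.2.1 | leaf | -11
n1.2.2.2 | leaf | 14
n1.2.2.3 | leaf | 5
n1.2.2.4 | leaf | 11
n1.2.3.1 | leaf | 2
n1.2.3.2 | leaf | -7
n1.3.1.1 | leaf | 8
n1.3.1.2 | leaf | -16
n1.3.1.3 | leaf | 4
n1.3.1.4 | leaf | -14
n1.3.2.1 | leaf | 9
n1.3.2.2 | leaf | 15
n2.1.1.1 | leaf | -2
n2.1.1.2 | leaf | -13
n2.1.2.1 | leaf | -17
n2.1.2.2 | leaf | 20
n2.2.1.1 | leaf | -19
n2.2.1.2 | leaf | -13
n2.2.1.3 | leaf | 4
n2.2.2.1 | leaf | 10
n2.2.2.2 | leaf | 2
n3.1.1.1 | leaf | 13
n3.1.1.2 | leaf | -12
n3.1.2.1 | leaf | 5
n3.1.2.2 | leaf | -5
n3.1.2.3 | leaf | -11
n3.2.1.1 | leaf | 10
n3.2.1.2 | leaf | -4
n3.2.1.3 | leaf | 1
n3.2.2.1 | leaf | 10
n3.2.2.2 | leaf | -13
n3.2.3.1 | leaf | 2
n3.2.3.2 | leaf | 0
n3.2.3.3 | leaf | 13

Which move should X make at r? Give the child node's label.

n1

n1.1.1 (O): min(15, -10) = -10
n1.1.2 (O): min(19, -20, -4) = -20
n1.1 (X): max(-10, -20) = -10
n1.2.1 (O): min(-3, -17, -2) = -17
n1.2.2 (O): min(-11, 14, 5, 11) = -11
n1.2.3 (O): min(2, -7) = -7
n1.2 (X): max(-17, -11, -7) = -7
n1.3.1 (O): min(8, -16, 4, -14) = -16
n1.3.2 (O): min(9, 15) = 9
n1.3 (X): max(-16, 9) = 9
n1 (O): min(-10, -7, 9) = -10
n2.1.1 (O): min(-2, -13) = -13
n2.1.2 (O): min(-17, 20) = -17
n2.1 (X): max(-13, -17) = -13
n2.2.1 (O): min(-19, -13, 4) = -19
n2.2.2 (O): min(10, 2) = 2
n2.2 (X): max(-19, 2) = 2
n2 (O): min(-13, 2) = -13
n3.1.1 (O): min(13, -12) = -12
n3.1.2 (O): min(5, -5, -11) = -11
n3.1 (X): max(-12, -11) = -11
n3.2.1 (O): min(10, -4, 1) = -4
n3.2.2 (O): min(10, -13) = -13
n3.2.3 (O): min(2, 0, 13) = 0
n3.2 (X): max(-4, -13, 0) = 0
n3 (O): min(-11, 0) = -11
r (X): max(-10, -13, -11) = -10
X at r wants the highest of {n1=-10, n2=-13, n3=-11}, so chooses n1.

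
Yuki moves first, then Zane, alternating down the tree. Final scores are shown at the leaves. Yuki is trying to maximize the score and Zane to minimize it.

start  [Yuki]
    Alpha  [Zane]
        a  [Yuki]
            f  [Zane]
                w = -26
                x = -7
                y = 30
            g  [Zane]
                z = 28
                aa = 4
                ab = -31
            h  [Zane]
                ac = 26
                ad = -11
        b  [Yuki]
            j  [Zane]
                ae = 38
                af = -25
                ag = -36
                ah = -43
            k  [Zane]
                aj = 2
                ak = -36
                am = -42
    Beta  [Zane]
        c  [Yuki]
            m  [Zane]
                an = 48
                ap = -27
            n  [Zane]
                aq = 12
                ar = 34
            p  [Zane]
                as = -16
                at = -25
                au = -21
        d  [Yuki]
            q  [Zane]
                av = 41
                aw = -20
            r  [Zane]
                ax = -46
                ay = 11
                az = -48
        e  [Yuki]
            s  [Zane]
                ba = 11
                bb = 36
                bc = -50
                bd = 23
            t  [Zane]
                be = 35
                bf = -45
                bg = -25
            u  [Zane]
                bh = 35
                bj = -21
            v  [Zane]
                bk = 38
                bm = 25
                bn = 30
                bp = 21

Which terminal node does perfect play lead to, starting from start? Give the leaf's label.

aw

f (Zane): min(-26, -7, 30) = -26
g (Zane): min(28, 4, -31) = -31
h (Zane): min(26, -11) = -11
a (Yuki): max(-26, -31, -11) = -11
j (Zane): min(38, -25, -36, -43) = -43
k (Zane): min(2, -36, -42) = -42
b (Yuki): max(-43, -42) = -42
Alpha (Zane): min(-11, -42) = -42
m (Zane): min(48, -27) = -27
n (Zane): min(12, 34) = 12
p (Zane): min(-16, -25, -21) = -25
c (Yuki): max(-27, 12, -25) = 12
q (Zane): min(41, -20) = -20
r (Zane): min(-46, 11, -48) = -48
d (Yuki): max(-20, -48) = -20
s (Zane): min(11, 36, -50, 23) = -50
t (Zane): min(35, -45, -25) = -45
u (Zane): min(35, -21) = -21
v (Zane): min(38, 25, 30, 21) = 21
e (Yuki): max(-50, -45, -21, 21) = 21
Beta (Zane): min(12, -20, 21) = -20
start (Yuki): max(-42, -20) = -20
At start, Yuki picks Beta (highest: -20).
At Beta, Zane picks d (lowest: -20).
At d, Yuki picks q (highest: -20).
At q, Zane picks aw (lowest: -20).
Terminal value -20.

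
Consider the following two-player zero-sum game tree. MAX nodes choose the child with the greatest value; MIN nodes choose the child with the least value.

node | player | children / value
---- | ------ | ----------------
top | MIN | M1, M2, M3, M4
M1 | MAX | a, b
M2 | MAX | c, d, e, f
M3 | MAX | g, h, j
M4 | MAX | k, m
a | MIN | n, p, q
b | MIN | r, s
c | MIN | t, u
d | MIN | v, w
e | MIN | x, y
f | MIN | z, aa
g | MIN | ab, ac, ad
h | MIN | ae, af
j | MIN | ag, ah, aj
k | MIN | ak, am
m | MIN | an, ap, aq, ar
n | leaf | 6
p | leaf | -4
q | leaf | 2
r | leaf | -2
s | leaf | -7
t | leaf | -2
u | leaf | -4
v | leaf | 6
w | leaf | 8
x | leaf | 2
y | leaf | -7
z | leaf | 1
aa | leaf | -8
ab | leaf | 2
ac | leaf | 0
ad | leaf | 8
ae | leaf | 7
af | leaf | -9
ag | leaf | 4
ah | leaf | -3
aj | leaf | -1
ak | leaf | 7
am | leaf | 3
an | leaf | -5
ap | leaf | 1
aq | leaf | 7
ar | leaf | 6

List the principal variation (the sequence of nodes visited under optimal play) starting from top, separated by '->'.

top -> M1 -> a -> p

a (MIN): min(6, -4, 2) = -4
b (MIN): min(-2, -7) = -7
M1 (MAX): max(-4, -7) = -4
c (MIN): min(-2, -4) = -4
d (MIN): min(6, 8) = 6
e (MIN): min(2, -7) = -7
f (MIN): min(1, -8) = -8
M2 (MAX): max(-4, 6, -7, -8) = 6
g (MIN): min(2, 0, 8) = 0
h (MIN): min(7, -9) = -9
j (MIN): min(4, -3, -1) = -3
M3 (MAX): max(0, -9, -3) = 0
k (MIN): min(7, 3) = 3
m (MIN): min(-5, 1, 7, 6) = -5
M4 (MAX): max(3, -5) = 3
top (MIN): min(-4, 6, 0, 3) = -4
At top, MIN picks M1 (lowest: -4).
At M1, MAX picks a (highest: -4).
At a, MIN picks p (lowest: -4).
Terminal value -4.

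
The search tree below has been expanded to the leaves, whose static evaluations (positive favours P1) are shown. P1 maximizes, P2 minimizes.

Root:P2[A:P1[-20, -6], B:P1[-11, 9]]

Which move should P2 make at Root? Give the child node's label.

A

A (P1): max(-20, -6) = -6
B (P1): max(-11, 9) = 9
Root (P2): min(-6, 9) = -6
P2 at Root wants the lowest of {A=-6, B=9}, so chooses A.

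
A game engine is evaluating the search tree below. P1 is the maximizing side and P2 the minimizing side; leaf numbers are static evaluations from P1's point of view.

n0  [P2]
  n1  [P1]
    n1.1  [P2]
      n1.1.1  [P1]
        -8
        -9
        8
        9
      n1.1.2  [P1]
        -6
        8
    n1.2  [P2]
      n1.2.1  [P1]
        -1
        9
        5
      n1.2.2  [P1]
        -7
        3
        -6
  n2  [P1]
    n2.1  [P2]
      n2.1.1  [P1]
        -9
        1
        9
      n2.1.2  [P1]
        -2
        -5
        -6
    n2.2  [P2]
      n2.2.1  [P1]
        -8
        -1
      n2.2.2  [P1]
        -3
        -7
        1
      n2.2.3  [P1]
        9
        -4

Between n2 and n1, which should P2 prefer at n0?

n2

n2.1.1 (P1): max(-9, 1, 9) = 9
n2.1.2 (P1): max(-2, -5, -6) = -2
n2.1 (P2): min(9, -2) = -2
n2.2.1 (P1): max(-8, -1) = -1
n2.2.2 (P1): max(-3, -7, 1) = 1
n2.2.3 (P1): max(9, -4) = 9
n2.2 (P2): min(-1, 1, 9) = -1
n2 (P1): max(-2, -1) = -1
n1.1.1 (P1): max(-8, -9, 8, 9) = 9
n1.1.2 (P1): max(-6, 8) = 8
n1.1 (P2): min(9, 8) = 8
n1.2.1 (P1): max(-1, 9, 5) = 9
n1.2.2 (P1): max(-7, 3, -6) = 3
n1.2 (P2): min(9, 3) = 3
n1 (P1): max(8, 3) = 8
P2 prefers the lower value; n2=-1, n1=8. n2 is better since -1 < 8.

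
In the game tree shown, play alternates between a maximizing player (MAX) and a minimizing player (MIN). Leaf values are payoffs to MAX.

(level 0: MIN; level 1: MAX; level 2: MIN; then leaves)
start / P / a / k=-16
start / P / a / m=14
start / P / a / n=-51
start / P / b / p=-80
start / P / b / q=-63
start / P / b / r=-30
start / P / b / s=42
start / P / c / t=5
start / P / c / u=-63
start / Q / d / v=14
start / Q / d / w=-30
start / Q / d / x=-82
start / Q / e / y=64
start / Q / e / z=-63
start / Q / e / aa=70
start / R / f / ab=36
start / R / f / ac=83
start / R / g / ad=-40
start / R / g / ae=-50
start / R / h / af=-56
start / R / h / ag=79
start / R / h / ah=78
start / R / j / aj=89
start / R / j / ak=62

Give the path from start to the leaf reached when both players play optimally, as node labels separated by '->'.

start -> Q -> e -> z

a (MIN): min(-16, 14, -51) = -51
b (MIN): min(-80, -63, -30, 42) = -80
c (MIN): min(5, -63) = -63
P (MAX): max(-51, -80, -63) = -51
d (MIN): min(14, -30, -82) = -82
e (MIN): min(64, -63, 70) = -63
Q (MAX): max(-82, -63) = -63
f (MIN): min(36, 83) = 36
g (MIN): min(-40, -50) = -50
h (MIN): min(-56, 79, 78) = -56
j (MIN): min(89, 62) = 62
R (MAX): max(36, -50, -56, 62) = 62
start (MIN): min(-51, -63, 62) = -63
At start, MIN picks Q (lowest: -63).
At Q, MAX picks e (highest: -63).
At e, MIN picks z (lowest: -63).
Terminal value -63.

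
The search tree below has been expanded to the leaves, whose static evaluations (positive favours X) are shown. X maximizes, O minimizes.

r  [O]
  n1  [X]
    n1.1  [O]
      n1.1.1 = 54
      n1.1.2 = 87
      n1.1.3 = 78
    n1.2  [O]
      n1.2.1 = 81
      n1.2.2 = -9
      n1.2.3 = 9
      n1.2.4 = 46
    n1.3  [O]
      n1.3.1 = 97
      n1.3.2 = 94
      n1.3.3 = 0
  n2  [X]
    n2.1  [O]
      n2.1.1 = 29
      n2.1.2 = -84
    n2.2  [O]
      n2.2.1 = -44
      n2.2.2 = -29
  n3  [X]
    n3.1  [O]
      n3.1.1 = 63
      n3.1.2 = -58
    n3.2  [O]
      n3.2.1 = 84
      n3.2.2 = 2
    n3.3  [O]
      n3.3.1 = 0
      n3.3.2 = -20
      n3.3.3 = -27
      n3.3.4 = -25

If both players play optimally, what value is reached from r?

n1.1 (O): min(54, 87, 78) = 54
n1.2 (O): min(81, -9, 9, 46) = -9
n1.3 (O): min(97, 94, 0) = 0
n1 (X): max(54, -9, 0) = 54
n2.1 (O): min(29, -84) = -84
n2.2 (O): min(-44, -29) = -44
n2 (X): max(-84, -44) = -44
n3.1 (O): min(63, -58) = -58
n3.2 (O): min(84, 2) = 2
n3.3 (O): min(0, -20, -27, -25) = -27
n3 (X): max(-58, 2, -27) = 2
r (O): min(54, -44, 2) = -44

-44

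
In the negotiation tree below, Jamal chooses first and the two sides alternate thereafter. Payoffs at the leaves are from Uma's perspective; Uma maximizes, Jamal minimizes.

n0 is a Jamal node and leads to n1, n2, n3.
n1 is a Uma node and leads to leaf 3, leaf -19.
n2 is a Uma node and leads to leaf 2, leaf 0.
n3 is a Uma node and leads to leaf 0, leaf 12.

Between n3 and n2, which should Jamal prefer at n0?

n3 (Uma): max(0, 12) = 12
n2 (Uma): max(2, 0) = 2
Jamal prefers the lower value; n3=12, n2=2. n2 is better since 2 < 12.

n2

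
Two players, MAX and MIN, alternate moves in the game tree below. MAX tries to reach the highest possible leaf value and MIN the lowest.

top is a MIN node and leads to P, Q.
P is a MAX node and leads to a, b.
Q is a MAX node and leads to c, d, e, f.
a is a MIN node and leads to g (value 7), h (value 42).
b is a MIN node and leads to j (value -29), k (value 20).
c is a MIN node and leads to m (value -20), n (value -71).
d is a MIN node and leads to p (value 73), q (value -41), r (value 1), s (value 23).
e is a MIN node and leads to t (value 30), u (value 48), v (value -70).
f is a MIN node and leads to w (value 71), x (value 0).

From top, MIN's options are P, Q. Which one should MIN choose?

a (MIN): min(7, 42) = 7
b (MIN): min(-29, 20) = -29
P (MAX): max(7, -29) = 7
c (MIN): min(-20, -71) = -71
d (MIN): min(73, -41, 1, 23) = -41
e (MIN): min(30, 48, -70) = -70
f (MIN): min(71, 0) = 0
Q (MAX): max(-71, -41, -70, 0) = 0
top (MIN): min(7, 0) = 0
MIN at top wants the lowest of {P=7, Q=0}, so chooses Q.

Q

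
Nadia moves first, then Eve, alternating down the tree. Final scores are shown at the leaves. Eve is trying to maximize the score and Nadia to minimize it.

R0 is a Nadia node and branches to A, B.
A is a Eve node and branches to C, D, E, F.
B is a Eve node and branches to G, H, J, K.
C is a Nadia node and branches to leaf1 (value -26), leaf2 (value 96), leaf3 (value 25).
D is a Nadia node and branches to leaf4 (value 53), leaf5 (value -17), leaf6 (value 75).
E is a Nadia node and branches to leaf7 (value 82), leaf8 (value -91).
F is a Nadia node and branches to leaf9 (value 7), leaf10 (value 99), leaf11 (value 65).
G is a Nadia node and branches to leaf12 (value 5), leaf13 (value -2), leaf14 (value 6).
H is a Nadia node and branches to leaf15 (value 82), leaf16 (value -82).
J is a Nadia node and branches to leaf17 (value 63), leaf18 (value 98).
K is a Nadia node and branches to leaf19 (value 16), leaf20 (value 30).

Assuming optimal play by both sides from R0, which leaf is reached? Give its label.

C (Nadia): min(-26, 96, 25) = -26
D (Nadia): min(53, -17, 75) = -17
E (Nadia): min(82, -91) = -91
F (Nadia): min(7, 99, 65) = 7
A (Eve): max(-26, -17, -91, 7) = 7
G (Nadia): min(5, -2, 6) = -2
H (Nadia): min(82, -82) = -82
J (Nadia): min(63, 98) = 63
K (Nadia): min(16, 30) = 16
B (Eve): max(-2, -82, 63, 16) = 63
R0 (Nadia): min(7, 63) = 7
At R0, Nadia picks A (lowest: 7).
At A, Eve picks F (highest: 7).
At F, Nadia picks leaf9 (lowest: 7).
Terminal value 7.

leaf9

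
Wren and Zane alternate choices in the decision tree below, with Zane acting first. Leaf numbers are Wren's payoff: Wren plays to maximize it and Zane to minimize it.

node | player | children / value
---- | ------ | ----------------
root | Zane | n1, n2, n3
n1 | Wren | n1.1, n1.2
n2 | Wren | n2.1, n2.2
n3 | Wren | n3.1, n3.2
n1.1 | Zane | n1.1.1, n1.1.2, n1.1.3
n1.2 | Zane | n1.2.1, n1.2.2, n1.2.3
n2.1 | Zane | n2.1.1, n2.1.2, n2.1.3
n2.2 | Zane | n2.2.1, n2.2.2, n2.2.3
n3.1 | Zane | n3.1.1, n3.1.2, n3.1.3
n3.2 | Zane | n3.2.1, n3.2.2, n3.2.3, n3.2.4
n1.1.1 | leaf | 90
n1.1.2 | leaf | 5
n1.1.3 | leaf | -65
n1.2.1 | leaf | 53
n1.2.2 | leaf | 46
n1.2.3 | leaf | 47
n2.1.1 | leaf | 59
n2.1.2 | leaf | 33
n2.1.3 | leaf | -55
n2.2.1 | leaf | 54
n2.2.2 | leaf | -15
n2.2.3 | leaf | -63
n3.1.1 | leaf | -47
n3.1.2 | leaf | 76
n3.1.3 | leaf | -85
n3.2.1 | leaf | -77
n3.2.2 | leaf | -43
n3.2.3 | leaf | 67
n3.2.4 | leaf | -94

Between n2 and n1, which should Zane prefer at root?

n2

n2.1 (Zane): min(59, 33, -55) = -55
n2.2 (Zane): min(54, -15, -63) = -63
n2 (Wren): max(-55, -63) = -55
n1.1 (Zane): min(90, 5, -65) = -65
n1.2 (Zane): min(53, 46, 47) = 46
n1 (Wren): max(-65, 46) = 46
Zane prefers the lower value; n2=-55, n1=46. n2 is better since -55 < 46.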